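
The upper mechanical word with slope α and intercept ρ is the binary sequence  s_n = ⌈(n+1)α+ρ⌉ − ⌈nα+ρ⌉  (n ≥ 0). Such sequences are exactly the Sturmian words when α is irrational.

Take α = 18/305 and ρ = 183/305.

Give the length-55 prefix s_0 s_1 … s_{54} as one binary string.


0000001000000000000000010000000000000000100000000000000

n=0: ⌈(1·18+183)/305⌉ − ⌈(0·18+183)/305⌉ = ⌈201/305⌉ − ⌈183/305⌉ = 1 − 1 = 0
n=1: ⌈(2·18+183)/305⌉ − ⌈(1·18+183)/305⌉ = ⌈219/305⌉ − ⌈201/305⌉ = 1 − 1 = 0
n=2: ⌈(3·18+183)/305⌉ − ⌈(2·18+183)/305⌉ = ⌈237/305⌉ − ⌈219/305⌉ = 1 − 1 = 0
n=3: ⌈(4·18+183)/305⌉ − ⌈(3·18+183)/305⌉ = ⌈255/305⌉ − ⌈237/305⌉ = 1 − 1 = 0
n=4: ⌈(5·18+183)/305⌉ − ⌈(4·18+183)/305⌉ = ⌈273/305⌉ − ⌈255/305⌉ = 1 − 1 = 0
n=5: ⌈(6·18+183)/305⌉ − ⌈(5·18+183)/305⌉ = ⌈291/305⌉ − ⌈273/305⌉ = 1 − 1 = 0
n=6: ⌈(7·18+183)/305⌉ − ⌈(6·18+183)/305⌉ = ⌈309/305⌉ − ⌈291/305⌉ = 2 − 1 = 1
n=7: ⌈(8·18+183)/305⌉ − ⌈(7·18+183)/305⌉ = ⌈327/305⌉ − ⌈309/305⌉ = 2 − 2 = 0
n=8: ⌈(9·18+183)/305⌉ − ⌈(8·18+183)/305⌉ = ⌈345/305⌉ − ⌈327/305⌉ = 2 − 2 = 0
n=9: ⌈(10·18+183)/305⌉ − ⌈(9·18+183)/305⌉ = ⌈363/305⌉ − ⌈345/305⌉ = 2 − 2 = 0
n=10: ⌈(11·18+183)/305⌉ − ⌈(10·18+183)/305⌉ = ⌈381/305⌉ − ⌈363/305⌉ = 2 − 2 = 0
n=11: ⌈(12·18+183)/305⌉ − ⌈(11·18+183)/305⌉ = ⌈399/305⌉ − ⌈381/305⌉ = 2 − 2 = 0
n=12: ⌈(13·18+183)/305⌉ − ⌈(12·18+183)/305⌉ = ⌈417/305⌉ − ⌈399/305⌉ = 2 − 2 = 0
n=13: ⌈(14·18+183)/305⌉ − ⌈(13·18+183)/305⌉ = ⌈435/305⌉ − ⌈417/305⌉ = 2 − 2 = 0
n=14: ⌈(15·18+183)/305⌉ − ⌈(14·18+183)/305⌉ = ⌈453/305⌉ − ⌈435/305⌉ = 2 − 2 = 0
n=15: ⌈(16·18+183)/305⌉ − ⌈(15·18+183)/305⌉ = ⌈471/305⌉ − ⌈453/305⌉ = 2 − 2 = 0
n=16: ⌈(17·18+183)/305⌉ − ⌈(16·18+183)/305⌉ = ⌈489/305⌉ − ⌈471/305⌉ = 2 − 2 = 0
n=17: ⌈(18·18+183)/305⌉ − ⌈(17·18+183)/305⌉ = ⌈507/305⌉ − ⌈489/305⌉ = 2 − 2 = 0
n=18: ⌈(19·18+183)/305⌉ − ⌈(18·18+183)/305⌉ = ⌈525/305⌉ − ⌈507/305⌉ = 2 − 2 = 0
n=19: ⌈(20·18+183)/305⌉ − ⌈(19·18+183)/305⌉ = ⌈543/305⌉ − ⌈525/305⌉ = 2 − 2 = 0
n=20: ⌈(21·18+183)/305⌉ − ⌈(20·18+183)/305⌉ = ⌈561/305⌉ − ⌈543/305⌉ = 2 − 2 = 0
n=21: ⌈(22·18+183)/305⌉ − ⌈(21·18+183)/305⌉ = ⌈579/305⌉ − ⌈561/305⌉ = 2 − 2 = 0
n=22: ⌈(23·18+183)/305⌉ − ⌈(22·18+183)/305⌉ = ⌈597/305⌉ − ⌈579/305⌉ = 2 − 2 = 0
n=23: ⌈(24·18+183)/305⌉ − ⌈(23·18+183)/305⌉ = ⌈615/305⌉ − ⌈597/305⌉ = 3 − 2 = 1
n=24: ⌈(25·18+183)/305⌉ − ⌈(24·18+183)/305⌉ = ⌈633/305⌉ − ⌈615/305⌉ = 3 − 3 = 0
n=25: ⌈(26·18+183)/305⌉ − ⌈(25·18+183)/305⌉ = ⌈651/305⌉ − ⌈633/305⌉ = 3 − 3 = 0
n=26: ⌈(27·18+183)/305⌉ − ⌈(26·18+183)/305⌉ = ⌈669/305⌉ − ⌈651/305⌉ = 3 − 3 = 0
n=27: ⌈(28·18+183)/305⌉ − ⌈(27·18+183)/305⌉ = ⌈687/305⌉ − ⌈669/305⌉ = 3 − 3 = 0
n=28: ⌈(29·18+183)/305⌉ − ⌈(28·18+183)/305⌉ = ⌈705/305⌉ − ⌈687/305⌉ = 3 − 3 = 0
n=29: ⌈(30·18+183)/305⌉ − ⌈(29·18+183)/305⌉ = ⌈723/305⌉ − ⌈705/305⌉ = 3 − 3 = 0
n=30: ⌈(31·18+183)/305⌉ − ⌈(30·18+183)/305⌉ = ⌈741/305⌉ − ⌈723/305⌉ = 3 − 3 = 0
n=31: ⌈(32·18+183)/305⌉ − ⌈(31·18+183)/305⌉ = ⌈759/305⌉ − ⌈741/305⌉ = 3 − 3 = 0
n=32: ⌈(33·18+183)/305⌉ − ⌈(32·18+183)/305⌉ = ⌈777/305⌉ − ⌈759/305⌉ = 3 − 3 = 0
n=33: ⌈(34·18+183)/305⌉ − ⌈(33·18+183)/305⌉ = ⌈795/305⌉ − ⌈777/305⌉ = 3 − 3 = 0
n=34: ⌈(35·18+183)/305⌉ − ⌈(34·18+183)/305⌉ = ⌈813/305⌉ − ⌈795/305⌉ = 3 − 3 = 0
n=35: ⌈(36·18+183)/305⌉ − ⌈(35·18+183)/305⌉ = ⌈831/305⌉ − ⌈813/305⌉ = 3 − 3 = 0
n=36: ⌈(37·18+183)/305⌉ − ⌈(36·18+183)/305⌉ = ⌈849/305⌉ − ⌈831/305⌉ = 3 − 3 = 0
n=37: ⌈(38·18+183)/305⌉ − ⌈(37·18+183)/305⌉ = ⌈867/305⌉ − ⌈849/305⌉ = 3 − 3 = 0
n=38: ⌈(39·18+183)/305⌉ − ⌈(38·18+183)/305⌉ = ⌈885/305⌉ − ⌈867/305⌉ = 3 − 3 = 0
n=39: ⌈(40·18+183)/305⌉ − ⌈(39·18+183)/305⌉ = ⌈903/305⌉ − ⌈885/305⌉ = 3 − 3 = 0
n=40: ⌈(41·18+183)/305⌉ − ⌈(40·18+183)/305⌉ = ⌈921/305⌉ − ⌈903/305⌉ = 4 − 3 = 1
n=41: ⌈(42·18+183)/305⌉ − ⌈(41·18+183)/305⌉ = ⌈939/305⌉ − ⌈921/305⌉ = 4 − 4 = 0
n=42: ⌈(43·18+183)/305⌉ − ⌈(42·18+183)/305⌉ = ⌈957/305⌉ − ⌈939/305⌉ = 4 − 4 = 0
n=43: ⌈(44·18+183)/305⌉ − ⌈(43·18+183)/305⌉ = ⌈975/305⌉ − ⌈957/305⌉ = 4 − 4 = 0
n=44: ⌈(45·18+183)/305⌉ − ⌈(44·18+183)/305⌉ = ⌈993/305⌉ − ⌈975/305⌉ = 4 − 4 = 0
n=45: ⌈(46·18+183)/305⌉ − ⌈(45·18+183)/305⌉ = ⌈1011/305⌉ − ⌈993/305⌉ = 4 − 4 = 0
n=46: ⌈(47·18+183)/305⌉ − ⌈(46·18+183)/305⌉ = ⌈1029/305⌉ − ⌈1011/305⌉ = 4 − 4 = 0
n=47: ⌈(48·18+183)/305⌉ − ⌈(47·18+183)/305⌉ = ⌈1047/305⌉ − ⌈1029/305⌉ = 4 − 4 = 0
n=48: ⌈(49·18+183)/305⌉ − ⌈(48·18+183)/305⌉ = ⌈1065/305⌉ − ⌈1047/305⌉ = 4 − 4 = 0
n=49: ⌈(50·18+183)/305⌉ − ⌈(49·18+183)/305⌉ = ⌈1083/305⌉ − ⌈1065/305⌉ = 4 − 4 = 0
n=50: ⌈(51·18+183)/305⌉ − ⌈(50·18+183)/305⌉ = ⌈1101/305⌉ − ⌈1083/305⌉ = 4 − 4 = 0
n=51: ⌈(52·18+183)/305⌉ − ⌈(51·18+183)/305⌉ = ⌈1119/305⌉ − ⌈1101/305⌉ = 4 − 4 = 0
n=52: ⌈(53·18+183)/305⌉ − ⌈(52·18+183)/305⌉ = ⌈1137/305⌉ − ⌈1119/305⌉ = 4 − 4 = 0
n=53: ⌈(54·18+183)/305⌉ − ⌈(53·18+183)/305⌉ = ⌈1155/305⌉ − ⌈1137/305⌉ = 4 − 4 = 0
n=54: ⌈(55·18+183)/305⌉ − ⌈(54·18+183)/305⌉ = ⌈1173/305⌉ − ⌈1155/305⌉ = 4 − 4 = 0


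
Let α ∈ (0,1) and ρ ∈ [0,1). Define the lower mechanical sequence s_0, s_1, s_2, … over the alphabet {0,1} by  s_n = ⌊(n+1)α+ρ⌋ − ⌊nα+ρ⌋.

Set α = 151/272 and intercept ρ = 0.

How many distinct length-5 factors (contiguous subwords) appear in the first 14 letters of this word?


t_n = ⌊(n·151)/272⌋ for n = 0 … 14:
  n=0…9: ⌊0/272⌋=0 ⌊151/272⌋=0 ⌊302/272⌋=1 ⌊453/272⌋=1 ⌊604/272⌋=2 ⌊755/272⌋=2 ⌊906/272⌋=3 ⌊1057/272⌋=3 ⌊1208/272⌋=4 ⌊1359/272⌋=4
  n=10…14: ⌊1510/272⌋=5 ⌊1661/272⌋=6 ⌊1812/272⌋=6 ⌊1963/272⌋=7 ⌊2114/272⌋=7
s_n = t_(n+1) − t_n for n = 0 … 13 gives
prefix = 01010101011010
slide a length-5 window over [0..4] … [9..13] (10 windows); first occurrence of each distinct factor:
  [  0..  4] 01010
  [  1..  5] 10101
  [  6.. 10] 01011
  [  7.. 11] 10110
  [  8.. 12] 01101
  [  9.. 13] 11010
  (the other 4 windows repeat one of these)
distinct factors: {01010, 01011, 01101, 10101, 10110, 11010}
count = 6  (Sturmian bound for length 5 is 6)

6


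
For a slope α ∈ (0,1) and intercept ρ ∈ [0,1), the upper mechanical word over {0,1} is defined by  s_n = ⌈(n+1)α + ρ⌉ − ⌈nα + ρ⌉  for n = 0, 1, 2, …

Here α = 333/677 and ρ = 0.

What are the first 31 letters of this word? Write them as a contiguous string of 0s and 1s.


1010101010101010101010101010101

n=0: ⌈(1·333)/677⌉ − ⌈(0·333)/677⌉ = ⌈333/677⌉ − ⌈0/677⌉ = 1 − 0 = 1
n=1: ⌈(2·333)/677⌉ − ⌈(1·333)/677⌉ = ⌈666/677⌉ − ⌈333/677⌉ = 1 − 1 = 0
n=2: ⌈(3·333)/677⌉ − ⌈(2·333)/677⌉ = ⌈999/677⌉ − ⌈666/677⌉ = 2 − 1 = 1
n=3: ⌈(4·333)/677⌉ − ⌈(3·333)/677⌉ = ⌈1332/677⌉ − ⌈999/677⌉ = 2 − 2 = 0
n=4: ⌈(5·333)/677⌉ − ⌈(4·333)/677⌉ = ⌈1665/677⌉ − ⌈1332/677⌉ = 3 − 2 = 1
n=5: ⌈(6·333)/677⌉ − ⌈(5·333)/677⌉ = ⌈1998/677⌉ − ⌈1665/677⌉ = 3 − 3 = 0
n=6: ⌈(7·333)/677⌉ − ⌈(6·333)/677⌉ = ⌈2331/677⌉ − ⌈1998/677⌉ = 4 − 3 = 1
n=7: ⌈(8·333)/677⌉ − ⌈(7·333)/677⌉ = ⌈2664/677⌉ − ⌈2331/677⌉ = 4 − 4 = 0
n=8: ⌈(9·333)/677⌉ − ⌈(8·333)/677⌉ = ⌈2997/677⌉ − ⌈2664/677⌉ = 5 − 4 = 1
n=9: ⌈(10·333)/677⌉ − ⌈(9·333)/677⌉ = ⌈3330/677⌉ − ⌈2997/677⌉ = 5 − 5 = 0
n=10: ⌈(11·333)/677⌉ − ⌈(10·333)/677⌉ = ⌈3663/677⌉ − ⌈3330/677⌉ = 6 − 5 = 1
n=11: ⌈(12·333)/677⌉ − ⌈(11·333)/677⌉ = ⌈3996/677⌉ − ⌈3663/677⌉ = 6 − 6 = 0
n=12: ⌈(13·333)/677⌉ − ⌈(12·333)/677⌉ = ⌈4329/677⌉ − ⌈3996/677⌉ = 7 − 6 = 1
n=13: ⌈(14·333)/677⌉ − ⌈(13·333)/677⌉ = ⌈4662/677⌉ − ⌈4329/677⌉ = 7 − 7 = 0
n=14: ⌈(15·333)/677⌉ − ⌈(14·333)/677⌉ = ⌈4995/677⌉ − ⌈4662/677⌉ = 8 − 7 = 1
n=15: ⌈(16·333)/677⌉ − ⌈(15·333)/677⌉ = ⌈5328/677⌉ − ⌈4995/677⌉ = 8 − 8 = 0
n=16: ⌈(17·333)/677⌉ − ⌈(16·333)/677⌉ = ⌈5661/677⌉ − ⌈5328/677⌉ = 9 − 8 = 1
n=17: ⌈(18·333)/677⌉ − ⌈(17·333)/677⌉ = ⌈5994/677⌉ − ⌈5661/677⌉ = 9 − 9 = 0
n=18: ⌈(19·333)/677⌉ − ⌈(18·333)/677⌉ = ⌈6327/677⌉ − ⌈5994/677⌉ = 10 − 9 = 1
n=19: ⌈(20·333)/677⌉ − ⌈(19·333)/677⌉ = ⌈6660/677⌉ − ⌈6327/677⌉ = 10 − 10 = 0
n=20: ⌈(21·333)/677⌉ − ⌈(20·333)/677⌉ = ⌈6993/677⌉ − ⌈6660/677⌉ = 11 − 10 = 1
n=21: ⌈(22·333)/677⌉ − ⌈(21·333)/677⌉ = ⌈7326/677⌉ − ⌈6993/677⌉ = 11 − 11 = 0
n=22: ⌈(23·333)/677⌉ − ⌈(22·333)/677⌉ = ⌈7659/677⌉ − ⌈7326/677⌉ = 12 − 11 = 1
n=23: ⌈(24·333)/677⌉ − ⌈(23·333)/677⌉ = ⌈7992/677⌉ − ⌈7659/677⌉ = 12 − 12 = 0
n=24: ⌈(25·333)/677⌉ − ⌈(24·333)/677⌉ = ⌈8325/677⌉ − ⌈7992/677⌉ = 13 − 12 = 1
n=25: ⌈(26·333)/677⌉ − ⌈(25·333)/677⌉ = ⌈8658/677⌉ − ⌈8325/677⌉ = 13 − 13 = 0
n=26: ⌈(27·333)/677⌉ − ⌈(26·333)/677⌉ = ⌈8991/677⌉ − ⌈8658/677⌉ = 14 − 13 = 1
n=27: ⌈(28·333)/677⌉ − ⌈(27·333)/677⌉ = ⌈9324/677⌉ − ⌈8991/677⌉ = 14 − 14 = 0
n=28: ⌈(29·333)/677⌉ − ⌈(28·333)/677⌉ = ⌈9657/677⌉ − ⌈9324/677⌉ = 15 − 14 = 1
n=29: ⌈(30·333)/677⌉ − ⌈(29·333)/677⌉ = ⌈9990/677⌉ − ⌈9657/677⌉ = 15 − 15 = 0
n=30: ⌈(31·333)/677⌉ − ⌈(30·333)/677⌉ = ⌈10323/677⌉ − ⌈9990/677⌉ = 16 − 15 = 1


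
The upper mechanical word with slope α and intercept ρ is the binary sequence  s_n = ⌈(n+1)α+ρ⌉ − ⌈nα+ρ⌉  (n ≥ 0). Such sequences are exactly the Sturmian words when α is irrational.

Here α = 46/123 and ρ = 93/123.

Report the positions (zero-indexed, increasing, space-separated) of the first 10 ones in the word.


0 3 6 8 11 14 16 19 22 24

n=0: ⌈139/123⌉−⌈93/123⌉ = 2−1 = 1  ← one
n=1: ⌈185/123⌉−⌈139/123⌉ = 2−2 = 0
n=2: ⌈231/123⌉−⌈185/123⌉ = 2−2 = 0
n=3: ⌈277/123⌉−⌈231/123⌉ = 3−2 = 1  ← one
n=4: ⌈323/123⌉−⌈277/123⌉ = 3−3 = 0
n=5: ⌈369/123⌉−⌈323/123⌉ = 3−3 = 0
n=6: ⌈415/123⌉−⌈369/123⌉ = 4−3 = 1  ← one
n=7: ⌈461/123⌉−⌈415/123⌉ = 4−4 = 0
n=8: ⌈507/123⌉−⌈461/123⌉ = 5−4 = 1  ← one
n=9: ⌈553/123⌉−⌈507/123⌉ = 5−5 = 0
n=10: ⌈599/123⌉−⌈553/123⌉ = 5−5 = 0
n=11: ⌈645/123⌉−⌈599/123⌉ = 6−5 = 1  ← one
n=12: ⌈691/123⌉−⌈645/123⌉ = 6−6 = 0
n=13: ⌈737/123⌉−⌈691/123⌉ = 6−6 = 0
n=14: ⌈783/123⌉−⌈737/123⌉ = 7−6 = 1  ← one
n=15: ⌈829/123⌉−⌈783/123⌉ = 7−7 = 0
n=16: ⌈875/123⌉−⌈829/123⌉ = 8−7 = 1  ← one
n=17: ⌈921/123⌉−⌈875/123⌉ = 8−8 = 0
n=18: ⌈967/123⌉−⌈921/123⌉ = 8−8 = 0
n=19: ⌈1013/123⌉−⌈967/123⌉ = 9−8 = 1  ← one
n=20: ⌈1059/123⌉−⌈1013/123⌉ = 9−9 = 0
n=21: ⌈1105/123⌉−⌈1059/123⌉ = 9−9 = 0
n=22: ⌈1151/123⌉−⌈1105/123⌉ = 10−9 = 1  ← one
n=23: ⌈1197/123⌉−⌈1151/123⌉ = 10−10 = 0
n=24: ⌈1243/123⌉−⌈1197/123⌉ = 11−10 = 1  ← one
positions of the first 10 ones: 0 3 6 8 11 14 16 19 22 24


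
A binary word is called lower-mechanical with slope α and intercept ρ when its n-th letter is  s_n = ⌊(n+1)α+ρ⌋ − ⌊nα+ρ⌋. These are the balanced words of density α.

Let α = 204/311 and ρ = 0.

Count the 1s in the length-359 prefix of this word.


235

#1s = Σ_{n=0}^{358} s_n = Σ_{n=0}^{358} (⌊(n+1)α+ρ⌋ − ⌊nα+ρ⌋)
the sum telescopes: every ⌊nα+ρ⌋ with 0 < n < 359 appears once with + and once with −, leaving ⌊359α+ρ⌋ − ⌊0·α+ρ⌋
359α + ρ = (359·204) / 311 = 73236/311
ρ = 0/311
⌊73236/311⌋ = 235,  ⌊0/311⌋ = 0
#1s = 235 − 0 = 235


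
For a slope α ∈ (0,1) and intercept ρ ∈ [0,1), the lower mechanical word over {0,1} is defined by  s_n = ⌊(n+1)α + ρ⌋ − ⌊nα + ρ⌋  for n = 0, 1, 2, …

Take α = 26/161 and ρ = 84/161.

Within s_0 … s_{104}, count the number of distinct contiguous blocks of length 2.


t_n = ⌊(n·26+84)/161⌋ for n = 0 … 105:
  n=0…9: ⌊84/161⌋=0 ⌊110/161⌋=0 ⌊136/161⌋=0 ⌊162/161⌋=1 ⌊188/161⌋=1 ⌊214/161⌋=1 ⌊240/161⌋=1 ⌊266/161⌋=1 ⌊292/161⌋=1 ⌊318/161⌋=1
  n=10…19: ⌊344/161⌋=2 ⌊370/161⌋=2 ⌊396/161⌋=2 ⌊422/161⌋=2 ⌊448/161⌋=2 ⌊474/161⌋=2 ⌊500/161⌋=3 ⌊526/161⌋=3 ⌊552/161⌋=3 ⌊578/161⌋=3
  n=20…29: ⌊604/161⌋=3 ⌊630/161⌋=3 ⌊656/161⌋=4 ⌊682/161⌋=4 ⌊708/161⌋=4 ⌊734/161⌋=4 ⌊760/161⌋=4 ⌊786/161⌋=4 ⌊812/161⌋=5 ⌊838/161⌋=5
  n=30…39: ⌊864/161⌋=5 ⌊890/161⌋=5 ⌊916/161⌋=5 ⌊942/161⌋=5 ⌊968/161⌋=6 ⌊994/161⌋=6 ⌊1020/161⌋=6 ⌊1046/161⌋=6 ⌊1072/161⌋=6 ⌊1098/161⌋=6
  n=40…49: ⌊1124/161⌋=6 ⌊1150/161⌋=7 ⌊1176/161⌋=7 ⌊1202/161⌋=7 ⌊1228/161⌋=7 ⌊1254/161⌋=7 ⌊1280/161⌋=7 ⌊1306/161⌋=8 ⌊1332/161⌋=8 ⌊1358/161⌋=8
  n=50…59: ⌊1384/161⌋=8 ⌊1410/161⌋=8 ⌊1436/161⌋=8 ⌊1462/161⌋=9 ⌊1488/161⌋=9 ⌊1514/161⌋=9 ⌊1540/161⌋=9 ⌊1566/161⌋=9 ⌊1592/161⌋=9 ⌊1618/161⌋=10
  n=60…69: ⌊1644/161⌋=10 ⌊1670/161⌋=10 ⌊1696/161⌋=10 ⌊1722/161⌋=10 ⌊1748/161⌋=10 ⌊1774/161⌋=11 ⌊1800/161⌋=11 ⌊1826/161⌋=11 ⌊1852/161⌋=11 ⌊1878/161⌋=11
  n=70…79: ⌊1904/161⌋=11 ⌊1930/161⌋=11 ⌊1956/161⌋=12 ⌊1982/161⌋=12 ⌊2008/161⌋=12 ⌊2034/161⌋=12 ⌊2060/161⌋=12 ⌊2086/161⌋=12 ⌊2112/161⌋=13 ⌊2138/161⌋=13
  n=80…89: ⌊2164/161⌋=13 ⌊2190/161⌋=13 ⌊2216/161⌋=13 ⌊2242/161⌋=13 ⌊2268/161⌋=14 ⌊2294/161⌋=14 ⌊2320/161⌋=14 ⌊2346/161⌋=14 ⌊2372/161⌋=14 ⌊2398/161⌋=14
  n=90…99: ⌊2424/161⌋=15 ⌊2450/161⌋=15 ⌊2476/161⌋=15 ⌊2502/161⌋=15 ⌊2528/161⌋=15 ⌊2554/161⌋=15 ⌊2580/161⌋=16 ⌊2606/161⌋=16 ⌊2632/161⌋=16 ⌊2658/161⌋=16
  n=100…105: ⌊2684/161⌋=16 ⌊2710/161⌋=16 ⌊2736/161⌋=16 ⌊2762/161⌋=17 ⌊2788/161⌋=17 ⌊2814/161⌋=17
s_n = t_(n+1) − t_n for n = 0 … 104 gives
prefix = 001000000100000100000100000100000100000010000010000010000010000010000001000001000001000001000001000000100
slide a length-2 window over [0..1] … [103..104] (104 windows); first occurrence of each distinct factor:
  [  0..  1] 00
  [  1..  2] 01
  [  2..  3] 10
  (the other 101 windows repeat one of these)
distinct factors: {00, 01, 10}
count = 3  (Sturmian bound for length 2 is 3)

3


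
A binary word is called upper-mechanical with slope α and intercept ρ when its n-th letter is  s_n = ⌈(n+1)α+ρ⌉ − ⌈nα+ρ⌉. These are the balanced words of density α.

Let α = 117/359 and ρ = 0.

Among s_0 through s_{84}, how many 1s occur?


28

#1s = Σ_{n=0}^{84} s_n = Σ_{n=0}^{84} (⌈(n+1)α+ρ⌉ − ⌈nα+ρ⌉)
the sum telescopes: every ⌈nα+ρ⌉ with 0 < n < 85 appears once with + and once with −, leaving ⌈85α+ρ⌉ − ⌈0·α+ρ⌉
85α + ρ = (85·117) / 359 = 9945/359
ρ = 0/359
⌈9945/359⌉ = 28,  ⌈0/359⌉ = 0
#1s = 28 − 0 = 28


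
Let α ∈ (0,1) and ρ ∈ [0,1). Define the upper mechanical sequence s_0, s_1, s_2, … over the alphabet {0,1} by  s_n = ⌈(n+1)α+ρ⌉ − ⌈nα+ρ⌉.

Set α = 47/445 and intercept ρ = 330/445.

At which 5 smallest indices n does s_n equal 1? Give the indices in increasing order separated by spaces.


n=0: ⌈377/445⌉−⌈330/445⌉ = 1−1 = 0
n=1: ⌈424/445⌉−⌈377/445⌉ = 1−1 = 0
n=2: ⌈471/445⌉−⌈424/445⌉ = 2−1 = 1  ← one
n=3: ⌈518/445⌉−⌈471/445⌉ = 2−2 = 0
n=4: ⌈565/445⌉−⌈518/445⌉ = 2−2 = 0
n=5: ⌈612/445⌉−⌈565/445⌉ = 2−2 = 0
n=6: ⌈659/445⌉−⌈612/445⌉ = 2−2 = 0
n=7: ⌈706/445⌉−⌈659/445⌉ = 2−2 = 0
n=8: ⌈753/445⌉−⌈706/445⌉ = 2−2 = 0
n=9: ⌈800/445⌉−⌈753/445⌉ = 2−2 = 0
n=10: ⌈847/445⌉−⌈800/445⌉ = 2−2 = 0
n=11: ⌈894/445⌉−⌈847/445⌉ = 3−2 = 1  ← one
n=12: ⌈941/445⌉−⌈894/445⌉ = 3−3 = 0
n=13: ⌈988/445⌉−⌈941/445⌉ = 3−3 = 0
n=14: ⌈1035/445⌉−⌈988/445⌉ = 3−3 = 0
n=15: ⌈1082/445⌉−⌈1035/445⌉ = 3−3 = 0
n=16: ⌈1129/445⌉−⌈1082/445⌉ = 3−3 = 0
n=17: ⌈1176/445⌉−⌈1129/445⌉ = 3−3 = 0
n=18: ⌈1223/445⌉−⌈1176/445⌉ = 3−3 = 0
n=19: ⌈1270/445⌉−⌈1223/445⌉ = 3−3 = 0
n=20: ⌈1317/445⌉−⌈1270/445⌉ = 3−3 = 0
n=21: ⌈1364/445⌉−⌈1317/445⌉ = 4−3 = 1  ← one
n=22: ⌈1411/445⌉−⌈1364/445⌉ = 4−4 = 0
n=23: ⌈1458/445⌉−⌈1411/445⌉ = 4−4 = 0
n=24: ⌈1505/445⌉−⌈1458/445⌉ = 4−4 = 0
n=25: ⌈1552/445⌉−⌈1505/445⌉ = 4−4 = 0
n=26: ⌈1599/445⌉−⌈1552/445⌉ = 4−4 = 0
n=27: ⌈1646/445⌉−⌈1599/445⌉ = 4−4 = 0
n=28: ⌈1693/445⌉−⌈1646/445⌉ = 4−4 = 0
n=29: ⌈1740/445⌉−⌈1693/445⌉ = 4−4 = 0
n=30: ⌈1787/445⌉−⌈1740/445⌉ = 5−4 = 1  ← one
n=31: ⌈1834/445⌉−⌈1787/445⌉ = 5−5 = 0
n=32: ⌈1881/445⌉−⌈1834/445⌉ = 5−5 = 0
n=33: ⌈1928/445⌉−⌈1881/445⌉ = 5−5 = 0
n=34: ⌈1975/445⌉−⌈1928/445⌉ = 5−5 = 0
n=35: ⌈2022/445⌉−⌈1975/445⌉ = 5−5 = 0
n=36: ⌈2069/445⌉−⌈2022/445⌉ = 5−5 = 0
n=37: ⌈2116/445⌉−⌈2069/445⌉ = 5−5 = 0
n=38: ⌈2163/445⌉−⌈2116/445⌉ = 5−5 = 0
n=39: ⌈2210/445⌉−⌈2163/445⌉ = 5−5 = 0
n=40: ⌈2257/445⌉−⌈2210/445⌉ = 6−5 = 1  ← one
positions of the first 5 ones: 2 11 21 30 40

2 11 21 30 40


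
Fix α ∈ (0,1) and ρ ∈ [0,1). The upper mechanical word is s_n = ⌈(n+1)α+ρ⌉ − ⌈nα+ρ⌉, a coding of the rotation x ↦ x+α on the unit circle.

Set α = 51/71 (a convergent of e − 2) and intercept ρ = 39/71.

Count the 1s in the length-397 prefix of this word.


285

#1s = Σ_{n=0}^{396} s_n = Σ_{n=0}^{396} (⌈(n+1)α+ρ⌉ − ⌈nα+ρ⌉)
the sum telescopes: every ⌈nα+ρ⌉ with 0 < n < 397 appears once with + and once with −, leaving ⌈397α+ρ⌉ − ⌈0·α+ρ⌉
397α + ρ = (397·51 + 39) / 71 = 20286/71
ρ = 39/71
⌈20286/71⌉ = 286,  ⌈39/71⌉ = 1
#1s = 286 − 1 = 285


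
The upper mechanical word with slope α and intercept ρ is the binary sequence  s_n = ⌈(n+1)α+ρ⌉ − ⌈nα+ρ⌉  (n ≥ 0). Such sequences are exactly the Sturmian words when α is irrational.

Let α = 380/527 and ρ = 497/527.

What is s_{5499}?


0

(n+1)α + ρ = (5500·380 + 497) / 527 = 2090497/527
nα + ρ     = (5499·380 + 497) / 527 = 2090117/527
⌈2090497/527⌉ = 3967,  ⌈2090117/527⌉ = 3967
s_{5499} = 3967 − 3967 = 0


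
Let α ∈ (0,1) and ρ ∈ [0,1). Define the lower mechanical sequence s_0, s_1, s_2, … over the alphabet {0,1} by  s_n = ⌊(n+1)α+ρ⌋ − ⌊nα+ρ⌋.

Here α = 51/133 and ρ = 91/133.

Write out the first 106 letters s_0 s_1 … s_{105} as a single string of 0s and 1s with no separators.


n=0: ⌊(1·51+91)/133⌋ − ⌊(0·51+91)/133⌋ = ⌊142/133⌋ − ⌊91/133⌋ = 1 − 0 = 1
n=1: ⌊(2·51+91)/133⌋ − ⌊(1·51+91)/133⌋ = ⌊193/133⌋ − ⌊142/133⌋ = 1 − 1 = 0
n=2: ⌊(3·51+91)/133⌋ − ⌊(2·51+91)/133⌋ = ⌊244/133⌋ − ⌊193/133⌋ = 1 − 1 = 0
n=3: ⌊(4·51+91)/133⌋ − ⌊(3·51+91)/133⌋ = ⌊295/133⌋ − ⌊244/133⌋ = 2 − 1 = 1
n=4: ⌊(5·51+91)/133⌋ − ⌊(4·51+91)/133⌋ = ⌊346/133⌋ − ⌊295/133⌋ = 2 − 2 = 0
n=5: ⌊(6·51+91)/133⌋ − ⌊(5·51+91)/133⌋ = ⌊397/133⌋ − ⌊346/133⌋ = 2 − 2 = 0
n=6: ⌊(7·51+91)/133⌋ − ⌊(6·51+91)/133⌋ = ⌊448/133⌋ − ⌊397/133⌋ = 3 − 2 = 1
n=7: ⌊(8·51+91)/133⌋ − ⌊(7·51+91)/133⌋ = ⌊499/133⌋ − ⌊448/133⌋ = 3 − 3 = 0
n=8: ⌊(9·51+91)/133⌋ − ⌊(8·51+91)/133⌋ = ⌊550/133⌋ − ⌊499/133⌋ = 4 − 3 = 1
n=9: ⌊(10·51+91)/133⌋ − ⌊(9·51+91)/133⌋ = ⌊601/133⌋ − ⌊550/133⌋ = 4 − 4 = 0
n=10: ⌊(11·51+91)/133⌋ − ⌊(10·51+91)/133⌋ = ⌊652/133⌋ − ⌊601/133⌋ = 4 − 4 = 0
n=11: ⌊(12·51+91)/133⌋ − ⌊(11·51+91)/133⌋ = ⌊703/133⌋ − ⌊652/133⌋ = 5 − 4 = 1
n=12: ⌊(13·51+91)/133⌋ − ⌊(12·51+91)/133⌋ = ⌊754/133⌋ − ⌊703/133⌋ = 5 − 5 = 0
n=13: ⌊(14·51+91)/133⌋ − ⌊(13·51+91)/133⌋ = ⌊805/133⌋ − ⌊754/133⌋ = 6 − 5 = 1
n=14: ⌊(15·51+91)/133⌋ − ⌊(14·51+91)/133⌋ = ⌊856/133⌋ − ⌊805/133⌋ = 6 − 6 = 0
n=15: ⌊(16·51+91)/133⌋ − ⌊(15·51+91)/133⌋ = ⌊907/133⌋ − ⌊856/133⌋ = 6 − 6 = 0
n=16: ⌊(17·51+91)/133⌋ − ⌊(16·51+91)/133⌋ = ⌊958/133⌋ − ⌊907/133⌋ = 7 − 6 = 1
n=17: ⌊(18·51+91)/133⌋ − ⌊(17·51+91)/133⌋ = ⌊1009/133⌋ − ⌊958/133⌋ = 7 − 7 = 0
n=18: ⌊(19·51+91)/133⌋ − ⌊(18·51+91)/133⌋ = ⌊1060/133⌋ − ⌊1009/133⌋ = 7 − 7 = 0
n=19: ⌊(20·51+91)/133⌋ − ⌊(19·51+91)/133⌋ = ⌊1111/133⌋ − ⌊1060/133⌋ = 8 − 7 = 1
n=20: ⌊(21·51+91)/133⌋ − ⌊(20·51+91)/133⌋ = ⌊1162/133⌋ − ⌊1111/133⌋ = 8 − 8 = 0
n=21: ⌊(22·51+91)/133⌋ − ⌊(21·51+91)/133⌋ = ⌊1213/133⌋ − ⌊1162/133⌋ = 9 − 8 = 1
n=22: ⌊(23·51+91)/133⌋ − ⌊(22·51+91)/133⌋ = ⌊1264/133⌋ − ⌊1213/133⌋ = 9 − 9 = 0
n=23: ⌊(24·51+91)/133⌋ − ⌊(23·51+91)/133⌋ = ⌊1315/133⌋ − ⌊1264/133⌋ = 9 − 9 = 0
n=24: ⌊(25·51+91)/133⌋ − ⌊(24·51+91)/133⌋ = ⌊1366/133⌋ − ⌊1315/133⌋ = 10 − 9 = 1
n=25: ⌊(26·51+91)/133⌋ − ⌊(25·51+91)/133⌋ = ⌊1417/133⌋ − ⌊1366/133⌋ = 10 − 10 = 0
n=26: ⌊(27·51+91)/133⌋ − ⌊(26·51+91)/133⌋ = ⌊1468/133⌋ − ⌊1417/133⌋ = 11 − 10 = 1
n=27: ⌊(28·51+91)/133⌋ − ⌊(27·51+91)/133⌋ = ⌊1519/133⌋ − ⌊1468/133⌋ = 11 − 11 = 0
n=28: ⌊(29·51+91)/133⌋ − ⌊(28·51+91)/133⌋ = ⌊1570/133⌋ − ⌊1519/133⌋ = 11 − 11 = 0
n=29: ⌊(30·51+91)/133⌋ − ⌊(29·51+91)/133⌋ = ⌊1621/133⌋ − ⌊1570/133⌋ = 12 − 11 = 1
n=30: ⌊(31·51+91)/133⌋ − ⌊(30·51+91)/133⌋ = ⌊1672/133⌋ − ⌊1621/133⌋ = 12 − 12 = 0
n=31: ⌊(32·51+91)/133⌋ − ⌊(31·51+91)/133⌋ = ⌊1723/133⌋ − ⌊1672/133⌋ = 12 − 12 = 0
n=32: ⌊(33·51+91)/133⌋ − ⌊(32·51+91)/133⌋ = ⌊1774/133⌋ − ⌊1723/133⌋ = 13 − 12 = 1
n=33: ⌊(34·51+91)/133⌋ − ⌊(33·51+91)/133⌋ = ⌊1825/133⌋ − ⌊1774/133⌋ = 13 − 13 = 0
n=34: ⌊(35·51+91)/133⌋ − ⌊(34·51+91)/133⌋ = ⌊1876/133⌋ − ⌊1825/133⌋ = 14 − 13 = 1
n=35: ⌊(36·51+91)/133⌋ − ⌊(35·51+91)/133⌋ = ⌊1927/133⌋ − ⌊1876/133⌋ = 14 − 14 = 0
n=36: ⌊(37·51+91)/133⌋ − ⌊(36·51+91)/133⌋ = ⌊1978/133⌋ − ⌊1927/133⌋ = 14 − 14 = 0
n=37: ⌊(38·51+91)/133⌋ − ⌊(37·51+91)/133⌋ = ⌊2029/133⌋ − ⌊1978/133⌋ = 15 − 14 = 1
n=38: ⌊(39·51+91)/133⌋ − ⌊(38·51+91)/133⌋ = ⌊2080/133⌋ − ⌊2029/133⌋ = 15 − 15 = 0
n=39: ⌊(40·51+91)/133⌋ − ⌊(39·51+91)/133⌋ = ⌊2131/133⌋ − ⌊2080/133⌋ = 16 − 15 = 1
n=40: ⌊(41·51+91)/133⌋ − ⌊(40·51+91)/133⌋ = ⌊2182/133⌋ − ⌊2131/133⌋ = 16 − 16 = 0
n=41: ⌊(42·51+91)/133⌋ − ⌊(41·51+91)/133⌋ = ⌊2233/133⌋ − ⌊2182/133⌋ = 16 − 16 = 0
n=42: ⌊(43·51+91)/133⌋ − ⌊(42·51+91)/133⌋ = ⌊2284/133⌋ − ⌊2233/133⌋ = 17 − 16 = 1
n=43: ⌊(44·51+91)/133⌋ − ⌊(43·51+91)/133⌋ = ⌊2335/133⌋ − ⌊2284/133⌋ = 17 − 17 = 0
n=44: ⌊(45·51+91)/133⌋ − ⌊(44·51+91)/133⌋ = ⌊2386/133⌋ − ⌊2335/133⌋ = 17 − 17 = 0
n=45: ⌊(46·51+91)/133⌋ − ⌊(45·51+91)/133⌋ = ⌊2437/133⌋ − ⌊2386/133⌋ = 18 − 17 = 1
n=46: ⌊(47·51+91)/133⌋ − ⌊(46·51+91)/133⌋ = ⌊2488/133⌋ − ⌊2437/133⌋ = 18 − 18 = 0
n=47: ⌊(48·51+91)/133⌋ − ⌊(47·51+91)/133⌋ = ⌊2539/133⌋ − ⌊2488/133⌋ = 19 − 18 = 1
n=48: ⌊(49·51+91)/133⌋ − ⌊(48·51+91)/133⌋ = ⌊2590/133⌋ − ⌊2539/133⌋ = 19 − 19 = 0
n=49: ⌊(50·51+91)/133⌋ − ⌊(49·51+91)/133⌋ = ⌊2641/133⌋ − ⌊2590/133⌋ = 19 − 19 = 0
n=50: ⌊(51·51+91)/133⌋ − ⌊(50·51+91)/133⌋ = ⌊2692/133⌋ − ⌊2641/133⌋ = 20 − 19 = 1
n=51: ⌊(52·51+91)/133⌋ − ⌊(51·51+91)/133⌋ = ⌊2743/133⌋ − ⌊2692/133⌋ = 20 − 20 = 0
n=52: ⌊(53·51+91)/133⌋ − ⌊(52·51+91)/133⌋ = ⌊2794/133⌋ − ⌊2743/133⌋ = 21 − 20 = 1
n=53: ⌊(54·51+91)/133⌋ − ⌊(53·51+91)/133⌋ = ⌊2845/133⌋ − ⌊2794/133⌋ = 21 − 21 = 0
n=54: ⌊(55·51+91)/133⌋ − ⌊(54·51+91)/133⌋ = ⌊2896/133⌋ − ⌊2845/133⌋ = 21 − 21 = 0
n=55: ⌊(56·51+91)/133⌋ − ⌊(55·51+91)/133⌋ = ⌊2947/133⌋ − ⌊2896/133⌋ = 22 − 21 = 1
n=56: ⌊(57·51+91)/133⌋ − ⌊(56·51+91)/133⌋ = ⌊2998/133⌋ − ⌊2947/133⌋ = 22 − 22 = 0
n=57: ⌊(58·51+91)/133⌋ − ⌊(57·51+91)/133⌋ = ⌊3049/133⌋ − ⌊2998/133⌋ = 22 − 22 = 0
n=58: ⌊(59·51+91)/133⌋ − ⌊(58·51+91)/133⌋ = ⌊3100/133⌋ − ⌊3049/133⌋ = 23 − 22 = 1
n=59: ⌊(60·51+91)/133⌋ − ⌊(59·51+91)/133⌋ = ⌊3151/133⌋ − ⌊3100/133⌋ = 23 − 23 = 0
n=60: ⌊(61·51+91)/133⌋ − ⌊(60·51+91)/133⌋ = ⌊3202/133⌋ − ⌊3151/133⌋ = 24 − 23 = 1
n=61: ⌊(62·51+91)/133⌋ − ⌊(61·51+91)/133⌋ = ⌊3253/133⌋ − ⌊3202/133⌋ = 24 − 24 = 0
n=62: ⌊(63·51+91)/133⌋ − ⌊(62·51+91)/133⌋ = ⌊3304/133⌋ − ⌊3253/133⌋ = 24 − 24 = 0
n=63: ⌊(64·51+91)/133⌋ − ⌊(63·51+91)/133⌋ = ⌊3355/133⌋ − ⌊3304/133⌋ = 25 − 24 = 1
n=64: ⌊(65·51+91)/133⌋ − ⌊(64·51+91)/133⌋ = ⌊3406/133⌋ − ⌊3355/133⌋ = 25 − 25 = 0
n=65: ⌊(66·51+91)/133⌋ − ⌊(65·51+91)/133⌋ = ⌊3457/133⌋ − ⌊3406/133⌋ = 25 − 25 = 0
n=66: ⌊(67·51+91)/133⌋ − ⌊(66·51+91)/133⌋ = ⌊3508/133⌋ − ⌊3457/133⌋ = 26 − 25 = 1
n=67: ⌊(68·51+91)/133⌋ − ⌊(67·51+91)/133⌋ = ⌊3559/133⌋ − ⌊3508/133⌋ = 26 − 26 = 0
n=68: ⌊(69·51+91)/133⌋ − ⌊(68·51+91)/133⌋ = ⌊3610/133⌋ − ⌊3559/133⌋ = 27 − 26 = 1
n=69: ⌊(70·51+91)/133⌋ − ⌊(69·51+91)/133⌋ = ⌊3661/133⌋ − ⌊3610/133⌋ = 27 − 27 = 0
n=70: ⌊(71·51+91)/133⌋ − ⌊(70·51+91)/133⌋ = ⌊3712/133⌋ − ⌊3661/133⌋ = 27 − 27 = 0
n=71: ⌊(72·51+91)/133⌋ − ⌊(71·51+91)/133⌋ = ⌊3763/133⌋ − ⌊3712/133⌋ = 28 − 27 = 1
n=72: ⌊(73·51+91)/133⌋ − ⌊(72·51+91)/133⌋ = ⌊3814/133⌋ − ⌊3763/133⌋ = 28 − 28 = 0
n=73: ⌊(74·51+91)/133⌋ − ⌊(73·51+91)/133⌋ = ⌊3865/133⌋ − ⌊3814/133⌋ = 29 − 28 = 1
n=74: ⌊(75·51+91)/133⌋ − ⌊(74·51+91)/133⌋ = ⌊3916/133⌋ − ⌊3865/133⌋ = 29 − 29 = 0
n=75: ⌊(76·51+91)/133⌋ − ⌊(75·51+91)/133⌋ = ⌊3967/133⌋ − ⌊3916/133⌋ = 29 − 29 = 0
n=76: ⌊(77·51+91)/133⌋ − ⌊(76·51+91)/133⌋ = ⌊4018/133⌋ − ⌊3967/133⌋ = 30 − 29 = 1
n=77: ⌊(78·51+91)/133⌋ − ⌊(77·51+91)/133⌋ = ⌊4069/133⌋ − ⌊4018/133⌋ = 30 − 30 = 0
n=78: ⌊(79·51+91)/133⌋ − ⌊(78·51+91)/133⌋ = ⌊4120/133⌋ − ⌊4069/133⌋ = 30 − 30 = 0
n=79: ⌊(80·51+91)/133⌋ − ⌊(79·51+91)/133⌋ = ⌊4171/133⌋ − ⌊4120/133⌋ = 31 − 30 = 1
n=80: ⌊(81·51+91)/133⌋ − ⌊(80·51+91)/133⌋ = ⌊4222/133⌋ − ⌊4171/133⌋ = 31 − 31 = 0
n=81: ⌊(82·51+91)/133⌋ − ⌊(81·51+91)/133⌋ = ⌊4273/133⌋ − ⌊4222/133⌋ = 32 − 31 = 1
n=82: ⌊(83·51+91)/133⌋ − ⌊(82·51+91)/133⌋ = ⌊4324/133⌋ − ⌊4273/133⌋ = 32 − 32 = 0
n=83: ⌊(84·51+91)/133⌋ − ⌊(83·51+91)/133⌋ = ⌊4375/133⌋ − ⌊4324/133⌋ = 32 − 32 = 0
n=84: ⌊(85·51+91)/133⌋ − ⌊(84·51+91)/133⌋ = ⌊4426/133⌋ − ⌊4375/133⌋ = 33 − 32 = 1
n=85: ⌊(86·51+91)/133⌋ − ⌊(85·51+91)/133⌋ = ⌊4477/133⌋ − ⌊4426/133⌋ = 33 − 33 = 0
n=86: ⌊(87·51+91)/133⌋ − ⌊(86·51+91)/133⌋ = ⌊4528/133⌋ − ⌊4477/133⌋ = 34 − 33 = 1
n=87: ⌊(88·51+91)/133⌋ − ⌊(87·51+91)/133⌋ = ⌊4579/133⌋ − ⌊4528/133⌋ = 34 − 34 = 0
n=88: ⌊(89·51+91)/133⌋ − ⌊(88·51+91)/133⌋ = ⌊4630/133⌋ − ⌊4579/133⌋ = 34 − 34 = 0
n=89: ⌊(90·51+91)/133⌋ − ⌊(89·51+91)/133⌋ = ⌊4681/133⌋ − ⌊4630/133⌋ = 35 − 34 = 1
n=90: ⌊(91·51+91)/133⌋ − ⌊(90·51+91)/133⌋ = ⌊4732/133⌋ − ⌊4681/133⌋ = 35 − 35 = 0
n=91: ⌊(92·51+91)/133⌋ − ⌊(91·51+91)/133⌋ = ⌊4783/133⌋ − ⌊4732/133⌋ = 35 − 35 = 0
n=92: ⌊(93·51+91)/133⌋ − ⌊(92·51+91)/133⌋ = ⌊4834/133⌋ − ⌊4783/133⌋ = 36 − 35 = 1
n=93: ⌊(94·51+91)/133⌋ − ⌊(93·51+91)/133⌋ = ⌊4885/133⌋ − ⌊4834/133⌋ = 36 − 36 = 0
n=94: ⌊(95·51+91)/133⌋ − ⌊(94·51+91)/133⌋ = ⌊4936/133⌋ − ⌊4885/133⌋ = 37 − 36 = 1
n=95: ⌊(96·51+91)/133⌋ − ⌊(95·51+91)/133⌋ = ⌊4987/133⌋ − ⌊4936/133⌋ = 37 − 37 = 0
n=96: ⌊(97·51+91)/133⌋ − ⌊(96·51+91)/133⌋ = ⌊5038/133⌋ − ⌊4987/133⌋ = 37 − 37 = 0
n=97: ⌊(98·51+91)/133⌋ − ⌊(97·51+91)/133⌋ = ⌊5089/133⌋ − ⌊5038/133⌋ = 38 − 37 = 1
n=98: ⌊(99·51+91)/133⌋ − ⌊(98·51+91)/133⌋ = ⌊5140/133⌋ − ⌊5089/133⌋ = 38 − 38 = 0
n=99: ⌊(100·51+91)/133⌋ − ⌊(99·51+91)/133⌋ = ⌊5191/133⌋ − ⌊5140/133⌋ = 39 − 38 = 1
n=100: ⌊(101·51+91)/133⌋ − ⌊(100·51+91)/133⌋ = ⌊5242/133⌋ − ⌊5191/133⌋ = 39 − 39 = 0
n=101: ⌊(102·51+91)/133⌋ − ⌊(101·51+91)/133⌋ = ⌊5293/133⌋ − ⌊5242/133⌋ = 39 − 39 = 0
n=102: ⌊(103·51+91)/133⌋ − ⌊(102·51+91)/133⌋ = ⌊5344/133⌋ − ⌊5293/133⌋ = 40 − 39 = 1
n=103: ⌊(104·51+91)/133⌋ − ⌊(103·51+91)/133⌋ = ⌊5395/133⌋ − ⌊5344/133⌋ = 40 − 40 = 0
n=104: ⌊(105·51+91)/133⌋ − ⌊(104·51+91)/133⌋ = ⌊5446/133⌋ − ⌊5395/133⌋ = 40 − 40 = 0
n=105: ⌊(106·51+91)/133⌋ − ⌊(105·51+91)/133⌋ = ⌊5497/133⌋ − ⌊5446/133⌋ = 41 − 40 = 1

1001001010010100100101001010010010100101001001010010100100101001001010010100100101001010010010100101001001


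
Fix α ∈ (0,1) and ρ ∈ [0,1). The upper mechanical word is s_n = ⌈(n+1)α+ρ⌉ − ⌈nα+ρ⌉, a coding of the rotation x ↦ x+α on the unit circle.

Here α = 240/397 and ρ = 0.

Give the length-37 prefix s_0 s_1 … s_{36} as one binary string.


1101101011010110101101011010110101101

n=0: ⌈(1·240)/397⌉ − ⌈(0·240)/397⌉ = ⌈240/397⌉ − ⌈0/397⌉ = 1 − 0 = 1
n=1: ⌈(2·240)/397⌉ − ⌈(1·240)/397⌉ = ⌈480/397⌉ − ⌈240/397⌉ = 2 − 1 = 1
n=2: ⌈(3·240)/397⌉ − ⌈(2·240)/397⌉ = ⌈720/397⌉ − ⌈480/397⌉ = 2 − 2 = 0
n=3: ⌈(4·240)/397⌉ − ⌈(3·240)/397⌉ = ⌈960/397⌉ − ⌈720/397⌉ = 3 − 2 = 1
n=4: ⌈(5·240)/397⌉ − ⌈(4·240)/397⌉ = ⌈1200/397⌉ − ⌈960/397⌉ = 4 − 3 = 1
n=5: ⌈(6·240)/397⌉ − ⌈(5·240)/397⌉ = ⌈1440/397⌉ − ⌈1200/397⌉ = 4 − 4 = 0
n=6: ⌈(7·240)/397⌉ − ⌈(6·240)/397⌉ = ⌈1680/397⌉ − ⌈1440/397⌉ = 5 − 4 = 1
n=7: ⌈(8·240)/397⌉ − ⌈(7·240)/397⌉ = ⌈1920/397⌉ − ⌈1680/397⌉ = 5 − 5 = 0
n=8: ⌈(9·240)/397⌉ − ⌈(8·240)/397⌉ = ⌈2160/397⌉ − ⌈1920/397⌉ = 6 − 5 = 1
n=9: ⌈(10·240)/397⌉ − ⌈(9·240)/397⌉ = ⌈2400/397⌉ − ⌈2160/397⌉ = 7 − 6 = 1
n=10: ⌈(11·240)/397⌉ − ⌈(10·240)/397⌉ = ⌈2640/397⌉ − ⌈2400/397⌉ = 7 − 7 = 0
n=11: ⌈(12·240)/397⌉ − ⌈(11·240)/397⌉ = ⌈2880/397⌉ − ⌈2640/397⌉ = 8 − 7 = 1
n=12: ⌈(13·240)/397⌉ − ⌈(12·240)/397⌉ = ⌈3120/397⌉ − ⌈2880/397⌉ = 8 − 8 = 0
n=13: ⌈(14·240)/397⌉ − ⌈(13·240)/397⌉ = ⌈3360/397⌉ − ⌈3120/397⌉ = 9 − 8 = 1
n=14: ⌈(15·240)/397⌉ − ⌈(14·240)/397⌉ = ⌈3600/397⌉ − ⌈3360/397⌉ = 10 − 9 = 1
n=15: ⌈(16·240)/397⌉ − ⌈(15·240)/397⌉ = ⌈3840/397⌉ − ⌈3600/397⌉ = 10 − 10 = 0
n=16: ⌈(17·240)/397⌉ − ⌈(16·240)/397⌉ = ⌈4080/397⌉ − ⌈3840/397⌉ = 11 − 10 = 1
n=17: ⌈(18·240)/397⌉ − ⌈(17·240)/397⌉ = ⌈4320/397⌉ − ⌈4080/397⌉ = 11 − 11 = 0
n=18: ⌈(19·240)/397⌉ − ⌈(18·240)/397⌉ = ⌈4560/397⌉ − ⌈4320/397⌉ = 12 − 11 = 1
n=19: ⌈(20·240)/397⌉ − ⌈(19·240)/397⌉ = ⌈4800/397⌉ − ⌈4560/397⌉ = 13 − 12 = 1
n=20: ⌈(21·240)/397⌉ − ⌈(20·240)/397⌉ = ⌈5040/397⌉ − ⌈4800/397⌉ = 13 − 13 = 0
n=21: ⌈(22·240)/397⌉ − ⌈(21·240)/397⌉ = ⌈5280/397⌉ − ⌈5040/397⌉ = 14 − 13 = 1
n=22: ⌈(23·240)/397⌉ − ⌈(22·240)/397⌉ = ⌈5520/397⌉ − ⌈5280/397⌉ = 14 − 14 = 0
n=23: ⌈(24·240)/397⌉ − ⌈(23·240)/397⌉ = ⌈5760/397⌉ − ⌈5520/397⌉ = 15 − 14 = 1
n=24: ⌈(25·240)/397⌉ − ⌈(24·240)/397⌉ = ⌈6000/397⌉ − ⌈5760/397⌉ = 16 − 15 = 1
n=25: ⌈(26·240)/397⌉ − ⌈(25·240)/397⌉ = ⌈6240/397⌉ − ⌈6000/397⌉ = 16 − 16 = 0
n=26: ⌈(27·240)/397⌉ − ⌈(26·240)/397⌉ = ⌈6480/397⌉ − ⌈6240/397⌉ = 17 − 16 = 1
n=27: ⌈(28·240)/397⌉ − ⌈(27·240)/397⌉ = ⌈6720/397⌉ − ⌈6480/397⌉ = 17 − 17 = 0
n=28: ⌈(29·240)/397⌉ − ⌈(28·240)/397⌉ = ⌈6960/397⌉ − ⌈6720/397⌉ = 18 − 17 = 1
n=29: ⌈(30·240)/397⌉ − ⌈(29·240)/397⌉ = ⌈7200/397⌉ − ⌈6960/397⌉ = 19 − 18 = 1
n=30: ⌈(31·240)/397⌉ − ⌈(30·240)/397⌉ = ⌈7440/397⌉ − ⌈7200/397⌉ = 19 − 19 = 0
n=31: ⌈(32·240)/397⌉ − ⌈(31·240)/397⌉ = ⌈7680/397⌉ − ⌈7440/397⌉ = 20 − 19 = 1
n=32: ⌈(33·240)/397⌉ − ⌈(32·240)/397⌉ = ⌈7920/397⌉ − ⌈7680/397⌉ = 20 − 20 = 0
n=33: ⌈(34·240)/397⌉ − ⌈(33·240)/397⌉ = ⌈8160/397⌉ − ⌈7920/397⌉ = 21 − 20 = 1
n=34: ⌈(35·240)/397⌉ − ⌈(34·240)/397⌉ = ⌈8400/397⌉ − ⌈8160/397⌉ = 22 − 21 = 1
n=35: ⌈(36·240)/397⌉ − ⌈(35·240)/397⌉ = ⌈8640/397⌉ − ⌈8400/397⌉ = 22 − 22 = 0
n=36: ⌈(37·240)/397⌉ − ⌈(36·240)/397⌉ = ⌈8880/397⌉ − ⌈8640/397⌉ = 23 − 22 = 1


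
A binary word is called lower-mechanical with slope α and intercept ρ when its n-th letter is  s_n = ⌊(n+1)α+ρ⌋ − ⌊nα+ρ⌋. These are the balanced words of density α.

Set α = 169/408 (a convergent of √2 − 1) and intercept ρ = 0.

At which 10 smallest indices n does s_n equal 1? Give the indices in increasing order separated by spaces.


2 4 7 9 12 14 16 19 21 24

n=0: ⌊169/408⌋−⌊0/408⌋ = 0−0 = 0
n=1: ⌊338/408⌋−⌊169/408⌋ = 0−0 = 0
n=2: ⌊507/408⌋−⌊338/408⌋ = 1−0 = 1  ← one
n=3: ⌊676/408⌋−⌊507/408⌋ = 1−1 = 0
n=4: ⌊845/408⌋−⌊676/408⌋ = 2−1 = 1  ← one
n=5: ⌊1014/408⌋−⌊845/408⌋ = 2−2 = 0
n=6: ⌊1183/408⌋−⌊1014/408⌋ = 2−2 = 0
n=7: ⌊1352/408⌋−⌊1183/408⌋ = 3−2 = 1  ← one
n=8: ⌊1521/408⌋−⌊1352/408⌋ = 3−3 = 0
n=9: ⌊1690/408⌋−⌊1521/408⌋ = 4−3 = 1  ← one
n=10: ⌊1859/408⌋−⌊1690/408⌋ = 4−4 = 0
n=11: ⌊2028/408⌋−⌊1859/408⌋ = 4−4 = 0
n=12: ⌊2197/408⌋−⌊2028/408⌋ = 5−4 = 1  ← one
n=13: ⌊2366/408⌋−⌊2197/408⌋ = 5−5 = 0
n=14: ⌊2535/408⌋−⌊2366/408⌋ = 6−5 = 1  ← one
n=15: ⌊2704/408⌋−⌊2535/408⌋ = 6−6 = 0
n=16: ⌊2873/408⌋−⌊2704/408⌋ = 7−6 = 1  ← one
n=17: ⌊3042/408⌋−⌊2873/408⌋ = 7−7 = 0
n=18: ⌊3211/408⌋−⌊3042/408⌋ = 7−7 = 0
n=19: ⌊3380/408⌋−⌊3211/408⌋ = 8−7 = 1  ← one
n=20: ⌊3549/408⌋−⌊3380/408⌋ = 8−8 = 0
n=21: ⌊3718/408⌋−⌊3549/408⌋ = 9−8 = 1  ← one
n=22: ⌊3887/408⌋−⌊3718/408⌋ = 9−9 = 0
n=23: ⌊4056/408⌋−⌊3887/408⌋ = 9−9 = 0
n=24: ⌊4225/408⌋−⌊4056/408⌋ = 10−9 = 1  ← one
positions of the first 10 ones: 2 4 7 9 12 14 16 19 21 24


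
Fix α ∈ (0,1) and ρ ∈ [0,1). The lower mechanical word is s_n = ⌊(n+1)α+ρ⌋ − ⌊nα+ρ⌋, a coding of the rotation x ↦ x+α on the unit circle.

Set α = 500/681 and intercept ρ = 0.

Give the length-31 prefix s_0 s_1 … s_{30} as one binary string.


n=0: ⌊(1·500)/681⌋ − ⌊(0·500)/681⌋ = ⌊500/681⌋ − ⌊0/681⌋ = 0 − 0 = 0
n=1: ⌊(2·500)/681⌋ − ⌊(1·500)/681⌋ = ⌊1000/681⌋ − ⌊500/681⌋ = 1 − 0 = 1
n=2: ⌊(3·500)/681⌋ − ⌊(2·500)/681⌋ = ⌊1500/681⌋ − ⌊1000/681⌋ = 2 − 1 = 1
n=3: ⌊(4·500)/681⌋ − ⌊(3·500)/681⌋ = ⌊2000/681⌋ − ⌊1500/681⌋ = 2 − 2 = 0
n=4: ⌊(5·500)/681⌋ − ⌊(4·500)/681⌋ = ⌊2500/681⌋ − ⌊2000/681⌋ = 3 − 2 = 1
n=5: ⌊(6·500)/681⌋ − ⌊(5·500)/681⌋ = ⌊3000/681⌋ − ⌊2500/681⌋ = 4 − 3 = 1
n=6: ⌊(7·500)/681⌋ − ⌊(6·500)/681⌋ = ⌊3500/681⌋ − ⌊3000/681⌋ = 5 − 4 = 1
n=7: ⌊(8·500)/681⌋ − ⌊(7·500)/681⌋ = ⌊4000/681⌋ − ⌊3500/681⌋ = 5 − 5 = 0
n=8: ⌊(9·500)/681⌋ − ⌊(8·500)/681⌋ = ⌊4500/681⌋ − ⌊4000/681⌋ = 6 − 5 = 1
n=9: ⌊(10·500)/681⌋ − ⌊(9·500)/681⌋ = ⌊5000/681⌋ − ⌊4500/681⌋ = 7 − 6 = 1
n=10: ⌊(11·500)/681⌋ − ⌊(10·500)/681⌋ = ⌊5500/681⌋ − ⌊5000/681⌋ = 8 − 7 = 1
n=11: ⌊(12·500)/681⌋ − ⌊(11·500)/681⌋ = ⌊6000/681⌋ − ⌊5500/681⌋ = 8 − 8 = 0
n=12: ⌊(13·500)/681⌋ − ⌊(12·500)/681⌋ = ⌊6500/681⌋ − ⌊6000/681⌋ = 9 − 8 = 1
n=13: ⌊(14·500)/681⌋ − ⌊(13·500)/681⌋ = ⌊7000/681⌋ − ⌊6500/681⌋ = 10 − 9 = 1
n=14: ⌊(15·500)/681⌋ − ⌊(14·500)/681⌋ = ⌊7500/681⌋ − ⌊7000/681⌋ = 11 − 10 = 1
n=15: ⌊(16·500)/681⌋ − ⌊(15·500)/681⌋ = ⌊8000/681⌋ − ⌊7500/681⌋ = 11 − 11 = 0
n=16: ⌊(17·500)/681⌋ − ⌊(16·500)/681⌋ = ⌊8500/681⌋ − ⌊8000/681⌋ = 12 − 11 = 1
n=17: ⌊(18·500)/681⌋ − ⌊(17·500)/681⌋ = ⌊9000/681⌋ − ⌊8500/681⌋ = 13 − 12 = 1
n=18: ⌊(19·500)/681⌋ − ⌊(18·500)/681⌋ = ⌊9500/681⌋ − ⌊9000/681⌋ = 13 − 13 = 0
n=19: ⌊(20·500)/681⌋ − ⌊(19·500)/681⌋ = ⌊10000/681⌋ − ⌊9500/681⌋ = 14 − 13 = 1
n=20: ⌊(21·500)/681⌋ − ⌊(20·500)/681⌋ = ⌊10500/681⌋ − ⌊10000/681⌋ = 15 − 14 = 1
n=21: ⌊(22·500)/681⌋ − ⌊(21·500)/681⌋ = ⌊11000/681⌋ − ⌊10500/681⌋ = 16 − 15 = 1
n=22: ⌊(23·500)/681⌋ − ⌊(22·500)/681⌋ = ⌊11500/681⌋ − ⌊11000/681⌋ = 16 − 16 = 0
n=23: ⌊(24·500)/681⌋ − ⌊(23·500)/681⌋ = ⌊12000/681⌋ − ⌊11500/681⌋ = 17 − 16 = 1
n=24: ⌊(25·500)/681⌋ − ⌊(24·500)/681⌋ = ⌊12500/681⌋ − ⌊12000/681⌋ = 18 − 17 = 1
n=25: ⌊(26·500)/681⌋ − ⌊(25·500)/681⌋ = ⌊13000/681⌋ − ⌊12500/681⌋ = 19 − 18 = 1
n=26: ⌊(27·500)/681⌋ − ⌊(26·500)/681⌋ = ⌊13500/681⌋ − ⌊13000/681⌋ = 19 − 19 = 0
n=27: ⌊(28·500)/681⌋ − ⌊(27·500)/681⌋ = ⌊14000/681⌋ − ⌊13500/681⌋ = 20 − 19 = 1
n=28: ⌊(29·500)/681⌋ − ⌊(28·500)/681⌋ = ⌊14500/681⌋ − ⌊14000/681⌋ = 21 − 20 = 1
n=29: ⌊(30·500)/681⌋ − ⌊(29·500)/681⌋ = ⌊15000/681⌋ − ⌊14500/681⌋ = 22 − 21 = 1
n=30: ⌊(31·500)/681⌋ − ⌊(30·500)/681⌋ = ⌊15500/681⌋ − ⌊15000/681⌋ = 22 − 22 = 0

0110111011101110110111011101110


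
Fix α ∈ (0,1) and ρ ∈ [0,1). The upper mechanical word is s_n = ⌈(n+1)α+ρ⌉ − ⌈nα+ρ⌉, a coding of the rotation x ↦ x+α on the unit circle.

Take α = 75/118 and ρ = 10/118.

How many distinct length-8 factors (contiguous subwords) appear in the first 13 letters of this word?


4

t_n = ⌈(n·75+10)/118⌉ for n = 0 … 13:
  n=0…9: ⌈10/118⌉=1 ⌈85/118⌉=1 ⌈160/118⌉=2 ⌈235/118⌉=2 ⌈310/118⌉=3 ⌈385/118⌉=4 ⌈460/118⌉=4 ⌈535/118⌉=5 ⌈610/118⌉=6 ⌈685/118⌉=6
  n=10…13: ⌈760/118⌉=7 ⌈835/118⌉=8 ⌈910/118⌉=8 ⌈985/118⌉=9
s_n = t_(n+1) − t_n for n = 0 … 12 gives
prefix = 0101101101101
slide a length-8 window over [0..7] … [5..12] (6 windows); first occurrence of each distinct factor:
  [  0..  7] 01011011
  [  1..  8] 10110110
  [  2..  9] 01101101
  [  3.. 10] 11011011
  (the other 2 windows repeat one of these)
distinct factors: {01011011, 01101101, 10110110, 11011011}
count = 4  (Sturmian bound for length 8 is 9)
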